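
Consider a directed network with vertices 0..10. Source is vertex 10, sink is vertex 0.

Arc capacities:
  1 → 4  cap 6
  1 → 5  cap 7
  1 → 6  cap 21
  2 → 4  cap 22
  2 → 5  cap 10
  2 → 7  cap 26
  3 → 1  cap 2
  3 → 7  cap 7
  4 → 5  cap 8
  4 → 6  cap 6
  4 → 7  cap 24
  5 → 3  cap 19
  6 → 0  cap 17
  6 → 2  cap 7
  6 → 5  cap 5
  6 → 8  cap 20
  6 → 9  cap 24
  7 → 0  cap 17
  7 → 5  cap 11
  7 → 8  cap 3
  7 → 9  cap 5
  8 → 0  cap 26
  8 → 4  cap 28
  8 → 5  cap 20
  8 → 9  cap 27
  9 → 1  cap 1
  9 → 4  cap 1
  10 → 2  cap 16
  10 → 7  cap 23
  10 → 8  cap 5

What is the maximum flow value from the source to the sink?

augment #1: 10→7→0 bottleneck 17, total now 17
augment #2: 10→8→0 bottleneck 5, total now 22
augment #3: 10→7→8→0 bottleneck 3, total now 25
augment #4: 10→2→4→6→0 bottleneck 6, total now 31
augment #5: 10→7→9→1→6→0 bottleneck 1, total now 32
augment #6: 10→2→5→3→1→6→0 bottleneck 2, total now 34

Maximum flow value: 34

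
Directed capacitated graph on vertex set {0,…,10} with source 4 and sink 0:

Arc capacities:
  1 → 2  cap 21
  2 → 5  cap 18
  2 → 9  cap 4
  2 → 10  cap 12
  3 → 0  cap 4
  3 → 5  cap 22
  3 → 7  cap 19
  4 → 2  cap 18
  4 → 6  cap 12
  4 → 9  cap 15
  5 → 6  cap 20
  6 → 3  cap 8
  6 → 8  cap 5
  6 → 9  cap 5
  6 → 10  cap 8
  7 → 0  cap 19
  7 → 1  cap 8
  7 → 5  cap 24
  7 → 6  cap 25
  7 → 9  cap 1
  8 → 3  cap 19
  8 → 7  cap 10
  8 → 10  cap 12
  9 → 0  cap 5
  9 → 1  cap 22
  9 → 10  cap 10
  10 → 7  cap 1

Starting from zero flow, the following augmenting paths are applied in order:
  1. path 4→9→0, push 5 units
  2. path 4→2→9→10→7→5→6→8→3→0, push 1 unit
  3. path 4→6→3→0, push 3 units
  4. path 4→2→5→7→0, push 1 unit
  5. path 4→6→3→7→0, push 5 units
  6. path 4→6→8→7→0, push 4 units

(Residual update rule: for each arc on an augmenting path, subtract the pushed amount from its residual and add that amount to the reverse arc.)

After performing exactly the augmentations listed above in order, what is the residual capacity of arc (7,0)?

Residual capacity of (7,0): 9

after path 1 (4→9→0, push 5): res(7,0)=19
after path 2 (4→2→9→10→7→5→6→8→3→0, push 1): res(7,0)=19
after path 3 (4→6→3→0, push 3): res(7,0)=19
after path 4 (4→2→5→7→0, push 1): res(7,0)=18
after path 5 (4→6→3→7→0, push 5): res(7,0)=13
after path 6 (4→6→8→7→0, push 4): res(7,0)=9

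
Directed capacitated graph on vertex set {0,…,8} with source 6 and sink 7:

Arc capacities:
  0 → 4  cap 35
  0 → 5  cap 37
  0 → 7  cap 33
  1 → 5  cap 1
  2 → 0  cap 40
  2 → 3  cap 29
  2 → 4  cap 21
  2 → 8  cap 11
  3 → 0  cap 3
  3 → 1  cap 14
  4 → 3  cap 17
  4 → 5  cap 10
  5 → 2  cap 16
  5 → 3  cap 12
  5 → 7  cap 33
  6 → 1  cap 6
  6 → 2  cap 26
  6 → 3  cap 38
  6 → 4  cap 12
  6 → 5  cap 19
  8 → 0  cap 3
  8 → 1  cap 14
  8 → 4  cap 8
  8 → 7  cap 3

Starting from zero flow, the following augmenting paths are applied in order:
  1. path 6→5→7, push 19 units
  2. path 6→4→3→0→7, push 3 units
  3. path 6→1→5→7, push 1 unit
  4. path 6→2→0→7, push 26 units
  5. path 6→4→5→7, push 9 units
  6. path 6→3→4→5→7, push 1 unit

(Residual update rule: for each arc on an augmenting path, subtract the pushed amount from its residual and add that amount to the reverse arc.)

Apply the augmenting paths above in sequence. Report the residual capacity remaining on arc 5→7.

Residual capacity of (5,7): 3

after path 1 (6→5→7, push 19): res(5,7)=14
after path 2 (6→4→3→0→7, push 3): res(5,7)=14
after path 3 (6→1→5→7, push 1): res(5,7)=13
after path 4 (6→2→0→7, push 26): res(5,7)=13
after path 5 (6→4→5→7, push 9): res(5,7)=4
after path 6 (6→3→4→5→7, push 1): res(5,7)=3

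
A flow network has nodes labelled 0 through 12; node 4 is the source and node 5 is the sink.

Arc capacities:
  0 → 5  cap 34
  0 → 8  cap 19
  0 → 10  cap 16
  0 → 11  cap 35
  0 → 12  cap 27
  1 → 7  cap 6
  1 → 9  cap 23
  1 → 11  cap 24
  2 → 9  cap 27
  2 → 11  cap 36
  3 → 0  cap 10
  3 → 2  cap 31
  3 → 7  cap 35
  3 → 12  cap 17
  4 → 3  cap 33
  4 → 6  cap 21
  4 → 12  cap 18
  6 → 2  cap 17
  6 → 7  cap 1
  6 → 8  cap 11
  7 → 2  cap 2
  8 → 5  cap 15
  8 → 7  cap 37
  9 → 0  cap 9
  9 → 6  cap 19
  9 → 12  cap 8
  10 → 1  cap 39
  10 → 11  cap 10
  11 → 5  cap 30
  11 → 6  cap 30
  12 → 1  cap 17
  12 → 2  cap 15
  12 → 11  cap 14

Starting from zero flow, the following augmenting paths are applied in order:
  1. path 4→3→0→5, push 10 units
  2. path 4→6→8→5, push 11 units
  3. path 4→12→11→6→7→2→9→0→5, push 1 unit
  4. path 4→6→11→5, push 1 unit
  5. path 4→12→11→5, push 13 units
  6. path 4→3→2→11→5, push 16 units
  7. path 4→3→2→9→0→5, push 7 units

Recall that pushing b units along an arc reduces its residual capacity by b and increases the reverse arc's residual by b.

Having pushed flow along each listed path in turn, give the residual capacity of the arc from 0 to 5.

Residual capacity of (0,5): 16

after path 1 (4→3→0→5, push 10): res(0,5)=24
after path 2 (4→6→8→5, push 11): res(0,5)=24
after path 3 (4→12→11→6→7→2→9→0→5, push 1): res(0,5)=23
after path 4 (4→6→11→5, push 1): res(0,5)=23
after path 5 (4→12→11→5, push 13): res(0,5)=23
after path 6 (4→3→2→11→5, push 16): res(0,5)=23
after path 7 (4→3→2→9→0→5, push 7): res(0,5)=16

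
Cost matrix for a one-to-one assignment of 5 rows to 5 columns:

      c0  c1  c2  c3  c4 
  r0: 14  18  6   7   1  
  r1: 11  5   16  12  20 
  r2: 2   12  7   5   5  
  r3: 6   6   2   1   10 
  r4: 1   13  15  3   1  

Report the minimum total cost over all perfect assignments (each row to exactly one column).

Minimum assignment cost: 13

optimal assignment: row0→col4 (cost 1), row1→col1 (cost 5), row2→col0 (cost 2), row3→col2 (cost 2), row4→col3 (cost 3)
total = 1 + 5 + 2 + 2 + 3 = 13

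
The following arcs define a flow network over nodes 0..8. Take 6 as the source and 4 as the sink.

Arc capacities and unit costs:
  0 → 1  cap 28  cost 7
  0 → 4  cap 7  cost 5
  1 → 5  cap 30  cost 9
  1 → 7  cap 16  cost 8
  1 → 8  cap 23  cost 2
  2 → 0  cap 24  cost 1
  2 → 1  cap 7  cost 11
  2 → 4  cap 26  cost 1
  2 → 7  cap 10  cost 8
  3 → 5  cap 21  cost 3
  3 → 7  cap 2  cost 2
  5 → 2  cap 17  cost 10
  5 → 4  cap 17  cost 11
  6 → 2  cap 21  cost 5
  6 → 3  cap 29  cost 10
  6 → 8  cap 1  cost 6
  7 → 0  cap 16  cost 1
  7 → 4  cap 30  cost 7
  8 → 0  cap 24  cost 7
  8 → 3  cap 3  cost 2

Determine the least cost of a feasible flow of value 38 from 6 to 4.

shortest-cost path #1: 6→2→4 push 21 @ unit cost 6 (adds 126)
shortest-cost path #2: 6→8→3→7→0→4 push 1 @ unit cost 16 (adds 16)
shortest-cost path #3: 6→3→7→0→4 push 1 @ unit cost 18 (adds 18)
shortest-cost path #4: 6→3→8→0→4 push 1 @ unit cost 20 (adds 20)
shortest-cost path #5: 6→3→5→4 push 14 @ unit cost 24 (adds 336)
total cost = 516

Minimum cost for 38 units: 516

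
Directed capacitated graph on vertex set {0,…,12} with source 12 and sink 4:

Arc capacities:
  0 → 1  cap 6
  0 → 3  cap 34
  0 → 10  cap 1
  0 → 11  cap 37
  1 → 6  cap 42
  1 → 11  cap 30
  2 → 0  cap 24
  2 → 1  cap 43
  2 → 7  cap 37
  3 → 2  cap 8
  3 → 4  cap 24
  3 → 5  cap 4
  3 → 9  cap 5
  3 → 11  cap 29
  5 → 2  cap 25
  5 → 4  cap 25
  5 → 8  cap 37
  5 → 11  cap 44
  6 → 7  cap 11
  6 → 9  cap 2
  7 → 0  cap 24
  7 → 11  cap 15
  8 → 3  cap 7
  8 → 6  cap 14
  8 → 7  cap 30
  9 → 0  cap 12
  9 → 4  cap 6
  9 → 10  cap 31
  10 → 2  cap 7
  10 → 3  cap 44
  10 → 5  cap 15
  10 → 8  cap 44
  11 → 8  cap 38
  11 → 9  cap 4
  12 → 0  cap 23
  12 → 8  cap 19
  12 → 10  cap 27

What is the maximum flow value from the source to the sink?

Maximum flow value: 49

augment #1: 12→0→3→4 bottleneck 23, total now 23
augment #2: 12→8→3→4 bottleneck 1, total now 24
augment #3: 12→10→5→4 bottleneck 15, total now 39
augment #4: 12→8→3→5→4 bottleneck 4, total now 43
augment #5: 12→8→3→9→4 bottleneck 2, total now 45
augment #6: 12→8→6→9→4 bottleneck 2, total now 47
augment #7: 12→10→3→9→4 bottleneck 2, total now 49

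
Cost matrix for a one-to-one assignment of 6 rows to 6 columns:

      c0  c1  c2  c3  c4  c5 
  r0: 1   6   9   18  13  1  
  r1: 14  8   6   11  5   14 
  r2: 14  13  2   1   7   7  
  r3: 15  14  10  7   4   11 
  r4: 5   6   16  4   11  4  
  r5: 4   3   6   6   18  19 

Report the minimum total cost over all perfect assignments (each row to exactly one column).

optimal assignment: row0→col0 (cost 1), row1→col2 (cost 6), row2→col3 (cost 1), row3→col4 (cost 4), row4→col5 (cost 4), row5→col1 (cost 3)
total = 1 + 6 + 1 + 4 + 4 + 3 = 19

Minimum assignment cost: 19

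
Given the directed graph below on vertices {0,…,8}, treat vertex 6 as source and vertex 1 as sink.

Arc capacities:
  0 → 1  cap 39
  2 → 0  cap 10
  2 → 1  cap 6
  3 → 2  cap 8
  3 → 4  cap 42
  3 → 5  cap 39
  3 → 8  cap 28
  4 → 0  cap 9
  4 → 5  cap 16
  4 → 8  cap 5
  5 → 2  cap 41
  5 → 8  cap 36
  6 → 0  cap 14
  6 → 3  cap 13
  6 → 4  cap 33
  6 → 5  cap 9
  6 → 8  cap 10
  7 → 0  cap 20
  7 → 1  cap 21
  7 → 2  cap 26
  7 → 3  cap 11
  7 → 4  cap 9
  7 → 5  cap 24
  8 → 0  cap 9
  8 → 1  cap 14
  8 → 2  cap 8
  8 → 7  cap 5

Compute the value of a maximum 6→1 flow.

Maximum flow value: 64

augment #1: 6→0→1 bottleneck 14, total now 14
augment #2: 6→8→1 bottleneck 10, total now 24
augment #3: 6→3→2→1 bottleneck 6, total now 30
augment #4: 6→3→8→1 bottleneck 4, total now 34
augment #5: 6→4→0→1 bottleneck 9, total now 43
augment #6: 6→3→2→0→1 bottleneck 2, total now 45
augment #7: 6→3→8→0→1 bottleneck 1, total now 46
augment #8: 6→4→8→0→1 bottleneck 5, total now 51
augment #9: 6→5→2→0→1 bottleneck 8, total now 59
augment #10: 6→5→8→7→1 bottleneck 1, total now 60
augment #11: 6→4→5→8→7→1 bottleneck 4, total now 64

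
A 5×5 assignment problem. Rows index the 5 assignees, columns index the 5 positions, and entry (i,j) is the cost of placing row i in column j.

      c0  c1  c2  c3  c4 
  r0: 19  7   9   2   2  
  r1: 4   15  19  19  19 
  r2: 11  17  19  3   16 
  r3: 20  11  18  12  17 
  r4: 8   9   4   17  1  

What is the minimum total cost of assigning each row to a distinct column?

Minimum assignment cost: 24

optimal assignment: row0→col4 (cost 2), row1→col0 (cost 4), row2→col3 (cost 3), row3→col1 (cost 11), row4→col2 (cost 4)
total = 2 + 4 + 3 + 11 + 4 = 24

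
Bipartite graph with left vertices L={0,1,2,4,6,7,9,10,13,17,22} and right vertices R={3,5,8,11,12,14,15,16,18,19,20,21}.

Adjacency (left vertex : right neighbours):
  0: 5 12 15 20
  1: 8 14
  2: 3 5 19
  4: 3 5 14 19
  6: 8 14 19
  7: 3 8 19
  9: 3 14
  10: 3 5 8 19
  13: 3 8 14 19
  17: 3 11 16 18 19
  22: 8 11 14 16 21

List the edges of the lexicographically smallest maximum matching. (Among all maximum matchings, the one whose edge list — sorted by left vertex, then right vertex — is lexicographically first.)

|M| = 8 (so the lex-smallest maximum matching has 8 edges)
process left vertices in ascending order; for each, take the smallest-labelled available neighbour that still permits 8 edges overall, or leave it unmatched if none does
lex-smallest matching: {0-12, 1-8, 2-3, 4-5, 6-14, 7-19, 17-11, 22-16}

Lex-smallest maximum matching: {(0,12), (1,8), (2,3), (4,5), (6,14), (7,19), (17,11), (22,16)}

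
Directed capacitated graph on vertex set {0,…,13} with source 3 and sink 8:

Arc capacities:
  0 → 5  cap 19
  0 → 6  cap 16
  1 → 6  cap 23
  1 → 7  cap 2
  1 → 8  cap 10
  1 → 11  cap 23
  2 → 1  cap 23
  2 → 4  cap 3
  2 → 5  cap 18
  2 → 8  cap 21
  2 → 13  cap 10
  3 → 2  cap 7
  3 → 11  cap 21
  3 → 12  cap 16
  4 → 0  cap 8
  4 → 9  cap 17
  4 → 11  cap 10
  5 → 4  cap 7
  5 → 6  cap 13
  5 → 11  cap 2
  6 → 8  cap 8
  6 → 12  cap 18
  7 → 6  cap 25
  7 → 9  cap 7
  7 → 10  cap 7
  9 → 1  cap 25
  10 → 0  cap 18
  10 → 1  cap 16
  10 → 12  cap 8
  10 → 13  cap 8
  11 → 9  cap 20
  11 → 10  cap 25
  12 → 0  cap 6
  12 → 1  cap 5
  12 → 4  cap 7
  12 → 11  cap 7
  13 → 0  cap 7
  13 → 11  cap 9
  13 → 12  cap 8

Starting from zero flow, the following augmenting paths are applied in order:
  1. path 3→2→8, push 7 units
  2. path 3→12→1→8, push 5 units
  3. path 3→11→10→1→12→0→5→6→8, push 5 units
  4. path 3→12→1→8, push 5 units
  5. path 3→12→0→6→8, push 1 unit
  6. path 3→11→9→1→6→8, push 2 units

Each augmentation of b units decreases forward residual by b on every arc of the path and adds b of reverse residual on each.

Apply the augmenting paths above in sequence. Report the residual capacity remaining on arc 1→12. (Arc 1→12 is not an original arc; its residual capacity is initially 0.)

Residual capacity of (1,12): 5

after path 1 (3→2→8, push 7): res(1,12)=0
after path 2 (3→12→1→8, push 5): res(1,12)=5
after path 3 (3→11→10→1→12→0→5→6→8, push 5): res(1,12)=0
after path 4 (3→12→1→8, push 5): res(1,12)=5
after path 5 (3→12→0→6→8, push 1): res(1,12)=5
after path 6 (3→11→9→1→6→8, push 2): res(1,12)=5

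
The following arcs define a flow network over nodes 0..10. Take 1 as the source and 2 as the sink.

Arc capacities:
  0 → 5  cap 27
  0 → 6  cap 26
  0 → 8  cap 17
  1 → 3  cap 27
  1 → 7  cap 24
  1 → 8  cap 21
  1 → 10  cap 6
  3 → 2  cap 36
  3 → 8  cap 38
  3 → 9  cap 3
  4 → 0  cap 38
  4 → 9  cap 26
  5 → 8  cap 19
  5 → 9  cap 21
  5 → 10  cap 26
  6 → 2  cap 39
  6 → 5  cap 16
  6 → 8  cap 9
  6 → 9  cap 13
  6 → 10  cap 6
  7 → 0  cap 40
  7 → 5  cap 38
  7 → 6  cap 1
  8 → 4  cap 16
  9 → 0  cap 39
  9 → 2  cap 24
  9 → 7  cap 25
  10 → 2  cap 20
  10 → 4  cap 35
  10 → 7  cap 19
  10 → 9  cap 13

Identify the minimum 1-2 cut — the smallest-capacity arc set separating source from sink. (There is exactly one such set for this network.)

Min-cut arcs: {(1,3), (1,7), (1,10), (8,4)} (total capacity 73)

augment #1: 1→3→2 push 27
augment #2: 1→10→2 push 6
augment #3: 1→7→6→2 push 1
augment #4: 1→7→0→6→2 push 23
augment #5: 1→8→4→9→2 push 16
max flow = 73; residual-reachable set from 1 gives S-side
cut edges (S→T): {(1,3), (1,7), (1,10), (8,4)} total cap 73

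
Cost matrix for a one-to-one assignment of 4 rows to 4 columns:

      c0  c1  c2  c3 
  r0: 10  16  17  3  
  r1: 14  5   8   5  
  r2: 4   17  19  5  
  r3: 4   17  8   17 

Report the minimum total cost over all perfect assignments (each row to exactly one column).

Minimum assignment cost: 20

optimal assignment: row0→col3 (cost 3), row1→col1 (cost 5), row2→col0 (cost 4), row3→col2 (cost 8)
total = 3 + 5 + 4 + 8 = 20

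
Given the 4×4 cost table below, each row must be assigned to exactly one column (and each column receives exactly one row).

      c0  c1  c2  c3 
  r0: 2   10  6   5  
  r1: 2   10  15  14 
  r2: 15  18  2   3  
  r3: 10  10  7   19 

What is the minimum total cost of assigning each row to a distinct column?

optimal assignment: row0→col3 (cost 5), row1→col0 (cost 2), row2→col2 (cost 2), row3→col1 (cost 10)
total = 5 + 2 + 2 + 10 = 19

Minimum assignment cost: 19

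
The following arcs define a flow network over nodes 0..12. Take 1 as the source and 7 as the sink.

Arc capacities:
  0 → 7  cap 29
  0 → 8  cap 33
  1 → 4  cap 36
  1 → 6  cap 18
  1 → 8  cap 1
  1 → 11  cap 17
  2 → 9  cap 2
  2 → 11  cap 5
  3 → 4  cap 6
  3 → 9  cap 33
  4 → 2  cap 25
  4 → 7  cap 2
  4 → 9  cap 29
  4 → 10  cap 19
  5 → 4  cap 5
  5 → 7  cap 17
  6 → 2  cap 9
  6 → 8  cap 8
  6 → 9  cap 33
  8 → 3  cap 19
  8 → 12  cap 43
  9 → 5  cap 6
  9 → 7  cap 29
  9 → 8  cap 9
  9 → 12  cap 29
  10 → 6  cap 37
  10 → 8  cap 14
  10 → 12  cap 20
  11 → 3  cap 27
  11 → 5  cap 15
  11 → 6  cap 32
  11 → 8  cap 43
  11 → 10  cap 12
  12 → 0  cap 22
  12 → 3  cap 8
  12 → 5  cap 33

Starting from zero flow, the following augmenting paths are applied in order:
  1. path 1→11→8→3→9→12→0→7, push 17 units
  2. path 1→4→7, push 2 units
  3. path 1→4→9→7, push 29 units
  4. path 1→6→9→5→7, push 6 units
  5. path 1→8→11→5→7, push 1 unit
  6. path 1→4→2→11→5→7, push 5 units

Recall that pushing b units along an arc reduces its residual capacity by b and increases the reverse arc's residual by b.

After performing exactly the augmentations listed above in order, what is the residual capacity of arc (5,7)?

after path 1 (1→11→8→3→9→12→0→7, push 17): res(5,7)=17
after path 2 (1→4→7, push 2): res(5,7)=17
after path 3 (1→4→9→7, push 29): res(5,7)=17
after path 4 (1→6→9→5→7, push 6): res(5,7)=11
after path 5 (1→8→11→5→7, push 1): res(5,7)=10
after path 6 (1→4→2→11→5→7, push 5): res(5,7)=5

Residual capacity of (5,7): 5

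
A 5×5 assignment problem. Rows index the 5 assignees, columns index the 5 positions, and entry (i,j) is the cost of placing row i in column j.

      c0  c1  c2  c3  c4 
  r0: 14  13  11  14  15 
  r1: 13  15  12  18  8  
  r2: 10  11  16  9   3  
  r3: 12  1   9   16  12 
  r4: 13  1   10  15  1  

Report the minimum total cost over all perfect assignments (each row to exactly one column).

Minimum assignment cost: 35

optimal assignment: row0→col2 (cost 11), row1→col0 (cost 13), row2→col3 (cost 9), row3→col1 (cost 1), row4→col4 (cost 1)
total = 11 + 13 + 9 + 1 + 1 = 35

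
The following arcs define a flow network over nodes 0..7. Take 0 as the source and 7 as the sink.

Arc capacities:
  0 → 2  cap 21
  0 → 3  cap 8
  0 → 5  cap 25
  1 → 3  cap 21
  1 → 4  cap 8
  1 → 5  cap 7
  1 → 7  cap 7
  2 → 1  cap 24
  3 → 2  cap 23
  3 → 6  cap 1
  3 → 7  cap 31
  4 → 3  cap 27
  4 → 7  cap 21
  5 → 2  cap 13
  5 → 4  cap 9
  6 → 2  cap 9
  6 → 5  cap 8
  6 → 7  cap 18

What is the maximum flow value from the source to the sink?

Maximum flow value: 41

augment #1: 0→3→7 bottleneck 8, total now 8
augment #2: 0→2→1→7 bottleneck 7, total now 15
augment #3: 0→5→4→7 bottleneck 9, total now 24
augment #4: 0→2→1→3→7 bottleneck 14, total now 38
augment #5: 0→5→2→1→3→7 bottleneck 3, total now 41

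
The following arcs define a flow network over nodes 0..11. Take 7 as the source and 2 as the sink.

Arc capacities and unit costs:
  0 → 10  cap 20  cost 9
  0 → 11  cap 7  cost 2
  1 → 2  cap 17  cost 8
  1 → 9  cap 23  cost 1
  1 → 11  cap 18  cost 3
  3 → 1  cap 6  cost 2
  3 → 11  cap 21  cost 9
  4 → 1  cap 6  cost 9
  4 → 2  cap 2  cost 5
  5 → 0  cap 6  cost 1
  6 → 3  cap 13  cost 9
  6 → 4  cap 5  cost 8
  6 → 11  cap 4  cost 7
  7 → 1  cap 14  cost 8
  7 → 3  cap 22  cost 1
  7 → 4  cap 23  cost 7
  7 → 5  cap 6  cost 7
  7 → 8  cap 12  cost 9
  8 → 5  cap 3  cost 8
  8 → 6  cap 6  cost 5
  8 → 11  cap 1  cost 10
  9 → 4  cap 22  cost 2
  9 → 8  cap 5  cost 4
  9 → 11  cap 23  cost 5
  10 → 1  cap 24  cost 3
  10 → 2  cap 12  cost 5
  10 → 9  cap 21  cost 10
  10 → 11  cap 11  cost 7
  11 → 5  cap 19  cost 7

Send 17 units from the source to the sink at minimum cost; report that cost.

shortest-cost path #1: 7→3→1→2 push 6 @ unit cost 11 (adds 66)
shortest-cost path #2: 7→4→2 push 2 @ unit cost 12 (adds 24)
shortest-cost path #3: 7→1→2 push 9 @ unit cost 16 (adds 144)
total cost = 234

Minimum cost for 17 units: 234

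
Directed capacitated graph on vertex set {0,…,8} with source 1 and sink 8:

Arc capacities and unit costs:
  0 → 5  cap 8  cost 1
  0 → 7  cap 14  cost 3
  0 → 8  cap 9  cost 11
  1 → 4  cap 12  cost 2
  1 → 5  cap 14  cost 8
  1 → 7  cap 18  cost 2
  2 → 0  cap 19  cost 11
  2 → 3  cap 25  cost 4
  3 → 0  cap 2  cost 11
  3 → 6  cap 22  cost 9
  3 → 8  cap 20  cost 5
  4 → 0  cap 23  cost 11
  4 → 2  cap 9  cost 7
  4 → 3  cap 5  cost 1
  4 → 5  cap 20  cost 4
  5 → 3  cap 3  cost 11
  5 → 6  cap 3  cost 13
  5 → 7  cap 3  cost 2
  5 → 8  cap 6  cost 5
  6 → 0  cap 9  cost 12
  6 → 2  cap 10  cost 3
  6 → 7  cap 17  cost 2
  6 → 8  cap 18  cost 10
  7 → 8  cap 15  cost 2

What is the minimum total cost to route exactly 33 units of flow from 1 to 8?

shortest-cost path #1: 1→7→8 push 15 @ unit cost 4 (adds 60)
shortest-cost path #2: 1→4→3→8 push 5 @ unit cost 8 (adds 40)
shortest-cost path #3: 1→4→5→8 push 6 @ unit cost 11 (adds 66)
shortest-cost path #4: 1→4→2→3→8 push 1 @ unit cost 18 (adds 18)
shortest-cost path #5: 1→5→4→2→3→8 push 6 @ unit cost 20 (adds 120)
total cost = 304

Minimum cost for 33 units: 304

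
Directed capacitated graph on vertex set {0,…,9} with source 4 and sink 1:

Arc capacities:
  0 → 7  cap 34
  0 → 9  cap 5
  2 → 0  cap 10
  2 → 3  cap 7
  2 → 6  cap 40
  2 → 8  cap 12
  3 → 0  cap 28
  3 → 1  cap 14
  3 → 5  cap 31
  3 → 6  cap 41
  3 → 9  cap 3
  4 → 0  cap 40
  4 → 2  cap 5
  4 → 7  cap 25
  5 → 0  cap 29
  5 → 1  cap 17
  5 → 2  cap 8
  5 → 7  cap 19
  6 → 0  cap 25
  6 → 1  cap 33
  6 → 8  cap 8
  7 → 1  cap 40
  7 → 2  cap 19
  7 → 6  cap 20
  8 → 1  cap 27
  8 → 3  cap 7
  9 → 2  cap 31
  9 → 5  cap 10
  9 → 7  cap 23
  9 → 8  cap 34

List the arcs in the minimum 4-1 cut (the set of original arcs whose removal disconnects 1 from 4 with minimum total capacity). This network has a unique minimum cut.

Min-cut arcs: {(0,7), (0,9), (4,2), (4,7)} (total capacity 69)

augment #1: 4→7→1 push 25
augment #2: 4→0→7→1 push 15
augment #3: 4→2→3→1 push 5
augment #4: 4→0→7→6→1 push 19
augment #5: 4→0→9→5→1 push 5
max flow = 69; residual-reachable set from 4 gives S-side
cut edges (S→T): {(0,7), (0,9), (4,2), (4,7)} total cap 69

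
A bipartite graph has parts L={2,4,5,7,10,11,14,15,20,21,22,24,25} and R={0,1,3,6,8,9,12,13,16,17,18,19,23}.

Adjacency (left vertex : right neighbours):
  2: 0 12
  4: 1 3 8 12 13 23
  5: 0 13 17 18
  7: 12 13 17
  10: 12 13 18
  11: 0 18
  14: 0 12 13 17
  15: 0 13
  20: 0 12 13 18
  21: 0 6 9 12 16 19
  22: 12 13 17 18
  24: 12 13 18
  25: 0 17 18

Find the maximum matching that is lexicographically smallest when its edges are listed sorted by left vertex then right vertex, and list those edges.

|M| = 7 (so the lex-smallest maximum matching has 7 edges)
process left vertices in ascending order; for each, take the smallest-labelled available neighbour that still permits 7 edges overall, or leave it unmatched if none does
lex-smallest matching: {2-0, 4-1, 5-13, 7-12, 10-18, 14-17, 21-6}

Lex-smallest maximum matching: {(2,0), (4,1), (5,13), (7,12), (10,18), (14,17), (21,6)}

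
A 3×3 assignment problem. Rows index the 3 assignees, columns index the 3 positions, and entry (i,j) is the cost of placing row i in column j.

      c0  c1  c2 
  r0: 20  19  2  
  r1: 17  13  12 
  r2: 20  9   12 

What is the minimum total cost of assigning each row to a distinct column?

optimal assignment: row0→col2 (cost 2), row1→col0 (cost 17), row2→col1 (cost 9)
total = 2 + 17 + 9 = 28

Minimum assignment cost: 28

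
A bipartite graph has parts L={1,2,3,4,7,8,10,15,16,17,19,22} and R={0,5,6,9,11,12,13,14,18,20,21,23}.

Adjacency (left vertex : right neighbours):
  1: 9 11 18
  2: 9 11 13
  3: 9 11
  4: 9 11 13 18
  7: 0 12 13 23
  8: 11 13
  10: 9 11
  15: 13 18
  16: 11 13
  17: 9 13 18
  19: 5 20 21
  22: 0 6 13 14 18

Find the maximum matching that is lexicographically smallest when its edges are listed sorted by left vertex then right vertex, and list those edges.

Lex-smallest maximum matching: {(1,9), (2,11), (4,13), (7,0), (15,18), (19,5), (22,6)}

|M| = 7 (so the lex-smallest maximum matching has 7 edges)
process left vertices in ascending order; for each, take the smallest-labelled available neighbour that still permits 7 edges overall, or leave it unmatched if none does
lex-smallest matching: {1-9, 2-11, 4-13, 7-0, 15-18, 19-5, 22-6}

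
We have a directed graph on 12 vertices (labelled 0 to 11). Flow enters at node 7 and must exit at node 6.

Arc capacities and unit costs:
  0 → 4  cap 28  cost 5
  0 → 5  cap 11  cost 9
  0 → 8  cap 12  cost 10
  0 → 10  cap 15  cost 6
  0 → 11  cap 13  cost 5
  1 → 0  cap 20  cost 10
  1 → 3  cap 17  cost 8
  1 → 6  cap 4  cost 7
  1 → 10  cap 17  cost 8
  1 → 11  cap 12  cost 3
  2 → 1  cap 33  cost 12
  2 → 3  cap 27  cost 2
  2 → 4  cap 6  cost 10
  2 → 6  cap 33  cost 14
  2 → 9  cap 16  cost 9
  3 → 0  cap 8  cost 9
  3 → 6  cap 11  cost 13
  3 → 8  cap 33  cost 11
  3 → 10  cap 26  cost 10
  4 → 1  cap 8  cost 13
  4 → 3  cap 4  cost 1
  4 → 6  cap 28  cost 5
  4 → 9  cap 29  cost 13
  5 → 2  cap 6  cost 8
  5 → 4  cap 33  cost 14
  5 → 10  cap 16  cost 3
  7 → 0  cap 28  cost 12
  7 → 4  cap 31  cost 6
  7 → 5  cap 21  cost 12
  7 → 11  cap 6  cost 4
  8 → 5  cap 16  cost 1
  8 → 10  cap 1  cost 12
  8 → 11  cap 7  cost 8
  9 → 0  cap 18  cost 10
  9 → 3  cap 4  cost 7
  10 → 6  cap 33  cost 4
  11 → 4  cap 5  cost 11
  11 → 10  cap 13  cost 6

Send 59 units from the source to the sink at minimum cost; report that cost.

Minimum cost for 59 units: 888

shortest-cost path #1: 7→4→6 push 28 @ unit cost 11 (adds 308)
shortest-cost path #2: 7→11→10→6 push 6 @ unit cost 14 (adds 84)
shortest-cost path #3: 7→5→10→6 push 16 @ unit cost 19 (adds 304)
shortest-cost path #4: 7→4→3→6 push 3 @ unit cost 20 (adds 60)
shortest-cost path #5: 7→0→10→6 push 6 @ unit cost 22 (adds 132)
total cost = 888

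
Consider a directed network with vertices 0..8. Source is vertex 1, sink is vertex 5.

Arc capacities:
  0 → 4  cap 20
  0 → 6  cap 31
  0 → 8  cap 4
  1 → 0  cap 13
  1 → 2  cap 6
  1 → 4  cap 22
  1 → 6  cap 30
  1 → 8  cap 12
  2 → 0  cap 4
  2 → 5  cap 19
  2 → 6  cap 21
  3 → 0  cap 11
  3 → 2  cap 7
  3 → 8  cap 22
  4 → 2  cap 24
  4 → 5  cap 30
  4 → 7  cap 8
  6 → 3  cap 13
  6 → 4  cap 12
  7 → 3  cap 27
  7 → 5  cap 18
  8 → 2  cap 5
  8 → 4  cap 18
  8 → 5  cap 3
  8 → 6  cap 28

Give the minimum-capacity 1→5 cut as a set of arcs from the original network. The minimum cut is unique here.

augment #1: 1→2→5 push 6
augment #2: 1→4→5 push 22
augment #3: 1→8→5 push 3
augment #4: 1→0→4→5 push 8
augment #5: 1→8→2→5 push 5
augment #6: 1→0→4→2→5 push 5
augment #7: 1→6→3→2→5 push 3
augment #8: 1→6→4→7→5 push 8
max flow = 60; residual-reachable set from 1 gives S-side
cut edges (S→T): {(2,5), (4,5), (4,7), (8,5)} total cap 60

Min-cut arcs: {(2,5), (4,5), (4,7), (8,5)} (total capacity 60)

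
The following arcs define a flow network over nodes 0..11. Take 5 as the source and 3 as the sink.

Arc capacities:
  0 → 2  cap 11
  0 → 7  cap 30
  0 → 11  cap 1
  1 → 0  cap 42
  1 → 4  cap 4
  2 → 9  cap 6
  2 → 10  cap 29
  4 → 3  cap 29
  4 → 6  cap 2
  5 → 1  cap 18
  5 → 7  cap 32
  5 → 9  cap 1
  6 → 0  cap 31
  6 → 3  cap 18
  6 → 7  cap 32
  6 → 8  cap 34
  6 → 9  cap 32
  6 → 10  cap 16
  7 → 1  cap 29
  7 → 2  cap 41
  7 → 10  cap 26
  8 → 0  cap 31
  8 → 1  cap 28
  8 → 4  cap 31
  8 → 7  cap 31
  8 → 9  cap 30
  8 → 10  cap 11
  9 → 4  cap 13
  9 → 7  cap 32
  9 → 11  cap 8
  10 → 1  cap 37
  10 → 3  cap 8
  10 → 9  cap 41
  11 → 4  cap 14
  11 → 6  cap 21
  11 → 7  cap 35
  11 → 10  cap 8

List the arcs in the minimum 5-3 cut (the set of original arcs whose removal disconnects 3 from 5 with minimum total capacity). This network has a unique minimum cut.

Min-cut arcs: {(0,11), (1,4), (9,4), (9,11), (10,3)} (total capacity 34)

augment #1: 5→1→4→3 push 4
augment #2: 5→7→10→3 push 8
augment #3: 5→9→4→3 push 1
augment #4: 5→1→0→11→4→3 push 1
augment #5: 5→7→2→9→4→3 push 6
augment #6: 5→7→10→9→4→3 push 6
augment #7: 5→7→10→9→11→4→3 push 8
max flow = 34; residual-reachable set from 5 gives S-side
cut edges (S→T): {(0,11), (1,4), (9,4), (9,11), (10,3)} total cap 34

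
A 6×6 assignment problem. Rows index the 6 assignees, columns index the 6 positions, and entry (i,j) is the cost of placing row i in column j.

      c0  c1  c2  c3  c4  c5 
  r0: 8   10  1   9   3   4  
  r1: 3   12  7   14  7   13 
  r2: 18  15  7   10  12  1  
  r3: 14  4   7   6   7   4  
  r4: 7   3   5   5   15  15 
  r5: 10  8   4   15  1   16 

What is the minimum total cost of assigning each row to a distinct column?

one of 2 optimal assignments: row0→col2 (cost 1), row1→col0 (cost 3), row2→col5 (cost 1), row3→col1 (cost 4), row4→col3 (cost 5), row5→col4 (cost 1)
total = 1 + 3 + 1 + 4 + 5 + 1 = 15

Minimum assignment cost: 15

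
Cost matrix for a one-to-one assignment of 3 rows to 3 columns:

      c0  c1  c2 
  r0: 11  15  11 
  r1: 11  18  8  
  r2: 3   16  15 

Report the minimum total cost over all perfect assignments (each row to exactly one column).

Minimum assignment cost: 26

optimal assignment: row0→col1 (cost 15), row1→col2 (cost 8), row2→col0 (cost 3)
total = 15 + 8 + 3 = 26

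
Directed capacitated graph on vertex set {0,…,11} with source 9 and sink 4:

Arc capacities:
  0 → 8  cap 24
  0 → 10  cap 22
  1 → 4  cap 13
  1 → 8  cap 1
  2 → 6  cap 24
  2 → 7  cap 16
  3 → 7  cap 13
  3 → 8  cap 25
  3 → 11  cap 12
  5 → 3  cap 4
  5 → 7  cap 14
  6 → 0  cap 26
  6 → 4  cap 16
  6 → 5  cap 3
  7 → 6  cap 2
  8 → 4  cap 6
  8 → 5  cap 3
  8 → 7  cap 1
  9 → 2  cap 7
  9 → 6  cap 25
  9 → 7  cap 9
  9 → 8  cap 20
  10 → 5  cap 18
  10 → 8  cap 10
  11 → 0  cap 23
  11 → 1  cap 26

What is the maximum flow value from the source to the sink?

Maximum flow value: 26

augment #1: 9→6→4 bottleneck 16, total now 16
augment #2: 9→8→4 bottleneck 6, total now 22
augment #3: 9→6→5→3→11→1→4 bottleneck 3, total now 25
augment #4: 9→8→5→3→11→1→4 bottleneck 1, total now 26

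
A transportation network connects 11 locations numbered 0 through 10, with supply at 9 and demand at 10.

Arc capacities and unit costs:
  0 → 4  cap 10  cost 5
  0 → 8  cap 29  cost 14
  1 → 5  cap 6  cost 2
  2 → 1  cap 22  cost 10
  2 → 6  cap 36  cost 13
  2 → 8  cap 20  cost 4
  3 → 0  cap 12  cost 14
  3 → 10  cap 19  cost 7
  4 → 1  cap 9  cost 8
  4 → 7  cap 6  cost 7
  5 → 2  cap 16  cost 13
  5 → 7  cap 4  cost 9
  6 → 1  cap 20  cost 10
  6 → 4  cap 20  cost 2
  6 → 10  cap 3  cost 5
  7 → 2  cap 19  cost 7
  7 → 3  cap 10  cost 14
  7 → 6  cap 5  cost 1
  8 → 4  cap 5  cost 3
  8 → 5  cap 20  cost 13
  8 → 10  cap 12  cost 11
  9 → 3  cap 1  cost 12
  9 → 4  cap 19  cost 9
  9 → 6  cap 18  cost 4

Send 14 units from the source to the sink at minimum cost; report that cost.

shortest-cost path #1: 9→6→10 push 3 @ unit cost 9 (adds 27)
shortest-cost path #2: 9→3→10 push 1 @ unit cost 19 (adds 19)
shortest-cost path #3: 9→6→4→7→3→10 push 6 @ unit cost 34 (adds 204)
shortest-cost path #4: 9→6→1→5→2→8→10 push 4 @ unit cost 44 (adds 176)
total cost = 426

Minimum cost for 14 units: 426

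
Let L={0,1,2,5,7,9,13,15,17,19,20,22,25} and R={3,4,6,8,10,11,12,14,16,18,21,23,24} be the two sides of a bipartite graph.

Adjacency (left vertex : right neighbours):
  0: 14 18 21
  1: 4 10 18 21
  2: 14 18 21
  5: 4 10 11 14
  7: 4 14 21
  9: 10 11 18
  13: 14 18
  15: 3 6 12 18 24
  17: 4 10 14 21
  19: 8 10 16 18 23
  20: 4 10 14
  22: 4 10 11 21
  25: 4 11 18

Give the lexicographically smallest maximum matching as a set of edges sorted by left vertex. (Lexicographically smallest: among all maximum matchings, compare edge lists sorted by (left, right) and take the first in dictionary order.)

Lex-smallest maximum matching: {(0,14), (1,4), (2,18), (5,10), (7,21), (9,11), (15,3), (19,8)}

|M| = 8 (so the lex-smallest maximum matching has 8 edges)
process left vertices in ascending order; for each, take the smallest-labelled available neighbour that still permits 8 edges overall, or leave it unmatched if none does
lex-smallest matching: {0-14, 1-4, 2-18, 5-10, 7-21, 9-11, 15-3, 19-8}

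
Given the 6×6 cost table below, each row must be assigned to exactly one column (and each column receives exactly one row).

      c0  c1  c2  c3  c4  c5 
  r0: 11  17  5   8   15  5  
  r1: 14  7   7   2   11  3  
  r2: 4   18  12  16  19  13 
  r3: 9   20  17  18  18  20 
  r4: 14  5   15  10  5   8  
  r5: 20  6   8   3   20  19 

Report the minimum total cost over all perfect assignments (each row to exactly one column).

optimal assignment: row0→col2 (cost 5), row1→col5 (cost 3), row2→col0 (cost 4), row3→col4 (cost 18), row4→col1 (cost 5), row5→col3 (cost 3)
total = 5 + 3 + 4 + 18 + 5 + 3 = 38

Minimum assignment cost: 38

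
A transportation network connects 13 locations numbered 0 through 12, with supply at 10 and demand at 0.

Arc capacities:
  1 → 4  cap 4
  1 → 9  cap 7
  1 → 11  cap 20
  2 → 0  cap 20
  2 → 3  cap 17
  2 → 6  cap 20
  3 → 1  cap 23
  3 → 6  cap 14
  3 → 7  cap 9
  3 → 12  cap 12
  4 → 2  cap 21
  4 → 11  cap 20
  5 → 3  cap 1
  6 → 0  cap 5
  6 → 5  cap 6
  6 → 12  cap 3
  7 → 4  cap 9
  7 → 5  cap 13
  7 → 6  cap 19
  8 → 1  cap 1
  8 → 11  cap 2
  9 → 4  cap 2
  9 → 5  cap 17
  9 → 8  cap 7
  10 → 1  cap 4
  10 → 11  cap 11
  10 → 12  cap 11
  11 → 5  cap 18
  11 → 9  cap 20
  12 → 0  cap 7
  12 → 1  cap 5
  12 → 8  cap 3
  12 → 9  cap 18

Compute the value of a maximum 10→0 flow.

augment #1: 10→12→0 bottleneck 7, total now 7
augment #2: 10→1→4→2→0 bottleneck 4, total now 11
augment #3: 10→11→5→3→6→0 bottleneck 1, total now 12
augment #4: 10→11→9→4→2→0 bottleneck 2, total now 14

Maximum flow value: 14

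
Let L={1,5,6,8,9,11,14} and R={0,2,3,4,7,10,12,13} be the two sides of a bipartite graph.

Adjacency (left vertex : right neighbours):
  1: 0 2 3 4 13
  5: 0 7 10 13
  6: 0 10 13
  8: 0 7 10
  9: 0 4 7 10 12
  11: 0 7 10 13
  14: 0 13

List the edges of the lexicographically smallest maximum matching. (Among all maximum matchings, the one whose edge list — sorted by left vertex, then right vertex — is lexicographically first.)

Lex-smallest maximum matching: {(1,2), (5,0), (6,10), (8,7), (9,4), (11,13)}

|M| = 6 (so the lex-smallest maximum matching has 6 edges)
process left vertices in ascending order; for each, take the smallest-labelled available neighbour that still permits 6 edges overall, or leave it unmatched if none does
lex-smallest matching: {1-2, 5-0, 6-10, 8-7, 9-4, 11-13}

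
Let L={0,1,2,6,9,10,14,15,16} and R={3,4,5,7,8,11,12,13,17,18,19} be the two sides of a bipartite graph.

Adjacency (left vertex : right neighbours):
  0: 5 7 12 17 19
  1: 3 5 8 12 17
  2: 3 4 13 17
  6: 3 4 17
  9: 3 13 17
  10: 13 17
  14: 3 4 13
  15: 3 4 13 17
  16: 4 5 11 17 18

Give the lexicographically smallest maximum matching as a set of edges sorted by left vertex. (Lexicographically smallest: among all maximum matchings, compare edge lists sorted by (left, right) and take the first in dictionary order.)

Lex-smallest maximum matching: {(0,5), (1,8), (2,3), (6,4), (9,13), (10,17), (16,11)}

|M| = 7 (so the lex-smallest maximum matching has 7 edges)
process left vertices in ascending order; for each, take the smallest-labelled available neighbour that still permits 7 edges overall, or leave it unmatched if none does
lex-smallest matching: {0-5, 1-8, 2-3, 6-4, 9-13, 10-17, 16-11}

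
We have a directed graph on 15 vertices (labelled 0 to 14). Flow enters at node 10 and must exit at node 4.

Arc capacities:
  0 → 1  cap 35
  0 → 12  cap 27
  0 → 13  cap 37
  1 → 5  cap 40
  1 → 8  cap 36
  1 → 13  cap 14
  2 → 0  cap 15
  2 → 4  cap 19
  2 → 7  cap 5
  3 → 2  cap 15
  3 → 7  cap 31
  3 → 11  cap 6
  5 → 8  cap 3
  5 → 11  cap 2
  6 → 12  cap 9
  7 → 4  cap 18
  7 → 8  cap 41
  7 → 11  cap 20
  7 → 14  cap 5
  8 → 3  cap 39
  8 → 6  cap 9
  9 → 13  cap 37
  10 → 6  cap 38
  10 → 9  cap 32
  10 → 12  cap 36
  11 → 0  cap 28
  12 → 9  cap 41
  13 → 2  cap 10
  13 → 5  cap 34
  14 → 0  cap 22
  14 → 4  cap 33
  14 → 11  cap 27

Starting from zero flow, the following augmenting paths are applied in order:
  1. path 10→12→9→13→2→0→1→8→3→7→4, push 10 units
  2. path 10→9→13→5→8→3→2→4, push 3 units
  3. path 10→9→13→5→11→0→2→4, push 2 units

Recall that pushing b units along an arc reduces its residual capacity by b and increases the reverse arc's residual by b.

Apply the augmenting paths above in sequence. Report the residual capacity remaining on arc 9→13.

after path 1 (10→12→9→13→2→0→1→8→3→7→4, push 10): res(9,13)=27
after path 2 (10→9→13→5→8→3→2→4, push 3): res(9,13)=24
after path 3 (10→9→13→5→11→0→2→4, push 2): res(9,13)=22

Residual capacity of (9,13): 22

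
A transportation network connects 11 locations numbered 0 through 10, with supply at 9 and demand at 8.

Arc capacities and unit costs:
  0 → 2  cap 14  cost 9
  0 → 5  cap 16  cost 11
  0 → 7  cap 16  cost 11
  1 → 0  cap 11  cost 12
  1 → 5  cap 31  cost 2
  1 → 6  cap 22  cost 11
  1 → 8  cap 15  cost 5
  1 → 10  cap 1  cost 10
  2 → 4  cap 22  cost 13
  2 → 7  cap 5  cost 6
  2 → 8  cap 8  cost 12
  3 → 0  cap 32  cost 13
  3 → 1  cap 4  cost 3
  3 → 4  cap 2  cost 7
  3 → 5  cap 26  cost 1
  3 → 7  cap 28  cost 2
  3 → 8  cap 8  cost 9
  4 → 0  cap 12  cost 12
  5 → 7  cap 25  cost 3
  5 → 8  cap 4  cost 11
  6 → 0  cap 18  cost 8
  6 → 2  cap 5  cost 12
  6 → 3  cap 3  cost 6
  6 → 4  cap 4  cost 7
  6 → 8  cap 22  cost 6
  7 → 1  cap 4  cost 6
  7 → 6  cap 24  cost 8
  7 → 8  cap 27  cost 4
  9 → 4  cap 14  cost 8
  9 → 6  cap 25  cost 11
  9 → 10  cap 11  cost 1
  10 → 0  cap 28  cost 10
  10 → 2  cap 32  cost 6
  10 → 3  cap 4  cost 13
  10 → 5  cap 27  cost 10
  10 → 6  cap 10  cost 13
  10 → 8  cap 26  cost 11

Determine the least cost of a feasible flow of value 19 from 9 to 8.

shortest-cost path #1: 9→10→8 push 11 @ unit cost 12 (adds 132)
shortest-cost path #2: 9→6→8 push 8 @ unit cost 17 (adds 136)
total cost = 268

Minimum cost for 19 units: 268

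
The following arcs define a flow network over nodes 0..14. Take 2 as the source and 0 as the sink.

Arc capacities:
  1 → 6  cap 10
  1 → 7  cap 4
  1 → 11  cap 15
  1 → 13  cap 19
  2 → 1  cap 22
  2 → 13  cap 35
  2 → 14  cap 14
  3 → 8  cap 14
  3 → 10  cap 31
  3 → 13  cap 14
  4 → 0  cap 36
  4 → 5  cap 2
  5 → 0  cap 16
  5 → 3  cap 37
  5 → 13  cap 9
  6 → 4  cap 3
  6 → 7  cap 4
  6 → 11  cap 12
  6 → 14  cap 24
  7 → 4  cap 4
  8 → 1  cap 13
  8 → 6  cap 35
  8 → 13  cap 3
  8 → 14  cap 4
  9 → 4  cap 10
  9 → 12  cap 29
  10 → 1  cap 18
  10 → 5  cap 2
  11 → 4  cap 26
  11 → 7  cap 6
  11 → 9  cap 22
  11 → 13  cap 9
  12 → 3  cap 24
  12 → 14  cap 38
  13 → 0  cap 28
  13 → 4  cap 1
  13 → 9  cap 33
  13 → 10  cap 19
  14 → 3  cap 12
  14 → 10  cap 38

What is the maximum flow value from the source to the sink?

augment #1: 2→13→0 bottleneck 28, total now 28
augment #2: 2→13→4→0 bottleneck 1, total now 29
augment #3: 2→1→6→4→0 bottleneck 3, total now 32
augment #4: 2→1→7→4→0 bottleneck 4, total now 36
augment #5: 2→1→11→4→0 bottleneck 15, total now 51
augment #6: 2→13→9→4→0 bottleneck 6, total now 57
augment #7: 2→14→10→5→0 bottleneck 2, total now 59
augment #8: 2→14→3→13→9→4→0 bottleneck 4, total now 63
augment #9: 2→14→3→8→6→11→4→0 bottleneck 3, total now 66
augment #10: 2→14→3→8→6→11→4→5→0 bottleneck 2, total now 68

Maximum flow value: 68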